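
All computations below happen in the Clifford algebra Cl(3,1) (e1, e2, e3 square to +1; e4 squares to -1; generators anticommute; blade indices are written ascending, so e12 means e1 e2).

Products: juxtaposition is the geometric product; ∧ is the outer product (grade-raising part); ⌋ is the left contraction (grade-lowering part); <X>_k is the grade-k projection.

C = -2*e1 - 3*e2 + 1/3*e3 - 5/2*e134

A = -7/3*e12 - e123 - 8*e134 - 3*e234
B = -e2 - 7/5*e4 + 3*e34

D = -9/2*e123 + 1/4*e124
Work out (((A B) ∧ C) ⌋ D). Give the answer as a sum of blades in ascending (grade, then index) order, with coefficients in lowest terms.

step 1: -65/3*e1 - 9*e2 - 61/5*e13 - 21/5*e23 + 3*e34 + 4/15*e124 + 12/5*e1234
step 2: 47*e12 - 65/9*e13 - 3*e23 - 141/5*e123 - 6*e134 - 9*e234 - 2033/90*e1234
step 3: -1269/10 - 27/2*e1 + 65/2*e2 + 423/2*e3 - 47/4*e4
Answer: -1269/10 - 27/2*e1 + 65/2*e2 + 423/2*e3 - 47/4*e4


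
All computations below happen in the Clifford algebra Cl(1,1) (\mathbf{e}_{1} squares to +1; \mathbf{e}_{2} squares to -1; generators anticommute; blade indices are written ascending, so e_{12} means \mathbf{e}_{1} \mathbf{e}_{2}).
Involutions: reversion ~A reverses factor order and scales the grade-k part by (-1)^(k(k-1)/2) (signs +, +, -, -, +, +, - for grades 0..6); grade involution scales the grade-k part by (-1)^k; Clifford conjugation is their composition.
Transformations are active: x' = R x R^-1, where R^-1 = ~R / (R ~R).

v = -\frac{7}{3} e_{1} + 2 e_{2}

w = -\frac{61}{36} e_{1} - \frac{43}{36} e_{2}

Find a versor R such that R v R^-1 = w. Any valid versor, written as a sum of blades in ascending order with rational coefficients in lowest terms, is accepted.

Equal squares first: v^2 = w^2 = \frac{13}{9}. Then v + w = -\frac{145}{36} e_{1} + \frac{29}{36} e_{2} is a versor taking v to w, provided it is invertible.
Answer: -\frac{145}{36} e_{1} + \frac{29}{36} e_{2}


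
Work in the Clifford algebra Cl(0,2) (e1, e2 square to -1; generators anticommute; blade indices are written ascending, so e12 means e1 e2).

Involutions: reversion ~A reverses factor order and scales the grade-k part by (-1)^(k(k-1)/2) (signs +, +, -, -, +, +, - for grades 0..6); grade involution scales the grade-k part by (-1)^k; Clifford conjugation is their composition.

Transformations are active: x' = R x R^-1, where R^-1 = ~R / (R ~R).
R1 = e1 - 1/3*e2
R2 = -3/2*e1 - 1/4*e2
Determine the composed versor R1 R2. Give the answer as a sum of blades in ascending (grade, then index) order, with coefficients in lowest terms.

Distribute over the terms of R1 (each basis-blade product reordered to ascending indices, repeated generators contracted through their squares):
(e1) R2 = 3/2 - 1/4*e12
(-1/3*e2) R2 = -1/12 - 1/2*e12
Summing the partial products and collecting blades:
Answer: 17/12 - 3/4*e12


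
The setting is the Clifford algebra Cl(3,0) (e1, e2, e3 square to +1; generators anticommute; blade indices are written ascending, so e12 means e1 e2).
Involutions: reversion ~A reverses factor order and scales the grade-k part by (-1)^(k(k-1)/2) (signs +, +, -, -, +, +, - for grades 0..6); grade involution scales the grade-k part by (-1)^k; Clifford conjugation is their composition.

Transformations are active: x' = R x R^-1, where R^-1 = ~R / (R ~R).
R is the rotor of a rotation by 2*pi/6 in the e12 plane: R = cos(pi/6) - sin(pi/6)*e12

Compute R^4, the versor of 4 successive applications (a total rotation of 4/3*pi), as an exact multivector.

Rotor phase runs at HALF the rotation angle; powers of one rotor simply add phase, so after 4 steps in e12 the phase is 4*pi/6 = 2*pi/3 and R^4 = cos(2*pi/3) - sin(2*pi/3)*e12.
cos(2*pi/3) = -1/2 and sin(2*pi/3) = sqrt(3)/2, so R^4 = -1/2 - sqrt(3)/2*e12. The net rotation is 4/3*pi; the rotor keeps the half-angle phase exactly.
Answer: -1/2 - sqrt(3)/2*e12


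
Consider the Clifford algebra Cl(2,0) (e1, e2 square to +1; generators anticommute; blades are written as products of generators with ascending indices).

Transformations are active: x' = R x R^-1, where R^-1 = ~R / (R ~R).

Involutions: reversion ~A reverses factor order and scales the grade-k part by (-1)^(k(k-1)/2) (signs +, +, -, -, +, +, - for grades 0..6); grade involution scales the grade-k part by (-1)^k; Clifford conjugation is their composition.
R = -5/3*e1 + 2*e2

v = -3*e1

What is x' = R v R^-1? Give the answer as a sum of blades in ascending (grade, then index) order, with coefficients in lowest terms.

~R = -5/3*e1 + 2*e2, and R ~R = 61/9, so R^-1 = ~R / (61/9).
R v = 5 + 6*e1 e2
Answer: 33/61*e1 + 180/61*e2


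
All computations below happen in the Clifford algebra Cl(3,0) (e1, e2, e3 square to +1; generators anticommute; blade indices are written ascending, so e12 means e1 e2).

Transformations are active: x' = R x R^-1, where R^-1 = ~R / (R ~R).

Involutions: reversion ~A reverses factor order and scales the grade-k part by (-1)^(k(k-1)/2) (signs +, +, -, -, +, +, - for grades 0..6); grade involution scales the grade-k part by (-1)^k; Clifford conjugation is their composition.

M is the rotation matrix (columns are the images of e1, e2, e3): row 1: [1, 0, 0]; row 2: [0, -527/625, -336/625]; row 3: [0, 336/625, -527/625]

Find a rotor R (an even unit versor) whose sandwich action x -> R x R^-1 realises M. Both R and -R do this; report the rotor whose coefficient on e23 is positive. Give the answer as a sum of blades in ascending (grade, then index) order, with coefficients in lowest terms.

Method: write R = a + b12*e12 + b13*e13 + b23*e23 with a^2 + b12^2 + b13^2 + b23^2 = 1 (so R^-1 = ~R). Expanding the columns R e_j ~R gives tr M = 4a^2 - 1 and, from the antisymmetric part, M21 - M12 = -4a*b12, M13 - M31 = 4a*b13, M32 - M23 = -4a*b23.
Here tr M = -429/625, so a^2 = (1 + tr M)/4 = 49/625 and a = ±7/25. Taking a = 7/25: M21 - M12 = 0, M13 - M31 = 0, M32 - M23 = 672/625, giving b12 = 0, b13 = 0, b23 = -24/25, i.e. R = 7/25 - 24/25*e23.
Its e23 coefficient is negative, so report the other preimage -R.
Answer: -7/25 + 24/25*e23. Sheet selection: the two-to-one cover makes ±R indistinguishable at the matrix level (trace -429/625), so uniqueness comes from the required sign on e23.


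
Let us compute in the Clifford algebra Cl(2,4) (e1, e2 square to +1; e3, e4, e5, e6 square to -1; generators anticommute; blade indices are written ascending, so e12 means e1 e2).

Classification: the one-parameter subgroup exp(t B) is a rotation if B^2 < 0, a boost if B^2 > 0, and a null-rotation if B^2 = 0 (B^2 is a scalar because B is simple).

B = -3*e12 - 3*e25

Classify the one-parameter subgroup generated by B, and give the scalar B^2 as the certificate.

B^2 term by term: the squares give (-3)^2*(e12)^2 + (-3)^2*(e25)^2 = 9*(-1) + 9*(+1) = 0 (each basis 2-blade squares to minus the product of its generators' squares); cross terms between blades sharing an index anticommute and cancel. So B^2 = 0.
Answer: null-rotation, certificate B^2 = 0. Why this suffices: the scalar 0 survives any versor conjugation, so its sign alone determines the class however B is presented.


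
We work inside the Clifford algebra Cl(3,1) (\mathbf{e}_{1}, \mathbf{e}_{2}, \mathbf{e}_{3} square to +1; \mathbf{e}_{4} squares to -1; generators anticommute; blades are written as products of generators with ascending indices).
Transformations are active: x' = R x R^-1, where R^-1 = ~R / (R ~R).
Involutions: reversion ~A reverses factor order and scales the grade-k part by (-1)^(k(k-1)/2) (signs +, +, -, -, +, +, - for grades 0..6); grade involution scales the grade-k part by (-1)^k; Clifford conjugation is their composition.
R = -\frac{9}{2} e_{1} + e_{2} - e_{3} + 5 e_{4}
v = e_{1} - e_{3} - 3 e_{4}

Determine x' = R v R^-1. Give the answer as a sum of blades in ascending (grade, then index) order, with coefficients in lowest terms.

~R = -\frac{9}{2} e_{1} + e_{2} - e_{3} + 5 e_{4}, and R ~R = -\frac{11}{4}, so R^-1 = ~R / (-\frac{11}{4}).
R v = \frac{23}{2} - e_{1} e_{2} + \frac{11}{2} e_{1} e_{3} + \frac{17}{2} e_{1} e_{4} - e_{2} e_{3} - 3 e_{2} e_{4} + 8 e_{3} e_{4}
Answer: \frac{403}{11} e_{1} - \frac{92}{11} e_{2} + \frac{103}{11} e_{3} - \frac{427}{11} e_{4}


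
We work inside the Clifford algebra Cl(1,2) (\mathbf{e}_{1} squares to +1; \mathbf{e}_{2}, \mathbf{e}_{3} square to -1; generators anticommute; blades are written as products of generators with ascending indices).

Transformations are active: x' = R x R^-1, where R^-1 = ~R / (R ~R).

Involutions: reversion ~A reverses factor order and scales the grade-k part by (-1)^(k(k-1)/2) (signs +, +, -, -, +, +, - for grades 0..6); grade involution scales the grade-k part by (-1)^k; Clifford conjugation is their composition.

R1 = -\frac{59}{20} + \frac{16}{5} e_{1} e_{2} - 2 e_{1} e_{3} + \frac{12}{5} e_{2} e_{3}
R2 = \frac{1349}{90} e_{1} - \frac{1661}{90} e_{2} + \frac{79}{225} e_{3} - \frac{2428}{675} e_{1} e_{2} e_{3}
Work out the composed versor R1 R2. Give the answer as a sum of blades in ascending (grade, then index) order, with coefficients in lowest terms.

Distribute over the terms of R1 (each basis-blade product reordered to ascending indices, repeated generators contracted through their squares):
(-\frac{59}{20}) R2 = -\frac{79591}{1800} e_{1} + \frac{97999}{1800} e_{2} - \frac{4661}{4500} e_{3} + \frac{35813}{3375} e_{1} e_{2} e_{3}
(\frac{16}{5} e_{1} e_{2}) R2 = \frac{13288}{225} e_{1} - \frac{10792}{225} e_{2} - \frac{38848}{3375} e_{3} + \frac{1264}{1125} e_{1} e_{2} e_{3}
(-2 e_{1} e_{3}) R2 = \frac{158}{225} e_{1} - \frac{4856}{675} e_{2} + \frac{1349}{45} e_{3} - \frac{1661}{45} e_{1} e_{2} e_{3}
(\frac{12}{5} e_{2} e_{3}) R2 = \frac{9712}{1125} e_{1} - \frac{316}{375} e_{2} - \frac{3322}{75} e_{3} + \frac{2698}{75} e_{1} e_{2} e_{3}
Summing the partial products and collecting blades:
Answer: \frac{72527}{3000} e_{1} - \frac{42047}{27000} e_{2} - \frac{72527}{2700} e_{3} + \frac{7288}{675} e_{1} e_{2} e_{3}


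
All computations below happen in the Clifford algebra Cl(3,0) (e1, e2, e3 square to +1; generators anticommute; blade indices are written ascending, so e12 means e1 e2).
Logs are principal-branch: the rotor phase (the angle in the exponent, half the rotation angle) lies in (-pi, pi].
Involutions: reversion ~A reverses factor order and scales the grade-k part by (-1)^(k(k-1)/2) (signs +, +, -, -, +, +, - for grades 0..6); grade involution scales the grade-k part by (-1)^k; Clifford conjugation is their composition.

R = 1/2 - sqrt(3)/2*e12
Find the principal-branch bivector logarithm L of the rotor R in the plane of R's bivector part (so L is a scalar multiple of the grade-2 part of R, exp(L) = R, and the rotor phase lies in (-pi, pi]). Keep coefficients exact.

The scalar part of R is 1/2, which pins the rotor phase on the principal branch; dividing the bivector part by the sine of that phase recovers the unit plane, and L is the phase times that plane.
Concretely: cos(phase) = 1/2 gives phase = ±pi/3, and since phase/sin(phase) is even the sign is immaterial: L = (phase/sin(phase)) * <R>_2 = (2*sqrt(3)*pi/9) * <R>_2.
Answer: -pi/3*e12


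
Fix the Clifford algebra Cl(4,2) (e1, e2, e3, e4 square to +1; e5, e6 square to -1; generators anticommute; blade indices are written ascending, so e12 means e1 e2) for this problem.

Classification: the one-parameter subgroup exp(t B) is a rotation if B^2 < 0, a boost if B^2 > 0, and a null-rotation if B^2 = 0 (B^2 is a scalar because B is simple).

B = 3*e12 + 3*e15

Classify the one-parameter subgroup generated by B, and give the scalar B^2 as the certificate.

B^2 term by term: the squares give (3)^2*(e12)^2 + (3)^2*(e15)^2 = 9*(-1) + 9*(+1) = 0 (each basis 2-blade squares to minus the product of its generators' squares); cross terms between blades sharing an index anticommute and cancel. So B^2 = 0.
Answer: null-rotation, certificate B^2 = 0. B^2 = 0 is basis-independent, so its sign is the whole story.


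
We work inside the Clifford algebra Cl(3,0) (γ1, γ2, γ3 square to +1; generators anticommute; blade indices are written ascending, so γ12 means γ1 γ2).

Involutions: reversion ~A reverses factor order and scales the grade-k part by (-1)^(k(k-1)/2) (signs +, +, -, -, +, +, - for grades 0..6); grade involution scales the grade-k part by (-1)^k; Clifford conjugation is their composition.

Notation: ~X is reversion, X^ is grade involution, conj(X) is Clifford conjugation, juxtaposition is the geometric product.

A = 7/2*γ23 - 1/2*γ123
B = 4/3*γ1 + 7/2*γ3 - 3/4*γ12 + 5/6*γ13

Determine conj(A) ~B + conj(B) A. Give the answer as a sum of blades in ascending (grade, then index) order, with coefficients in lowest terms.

first term: -71/6*γ2 + 3/8*γ3 + 7/6*γ12 + 21/8*γ13 - 2/3*γ23 - 14/3*γ123
second term: 38/3*γ2 + 3/8*γ3 + 14/3*γ12 + 21/8*γ13 + 2/3*γ23 - 14/3*γ123
Answer: 5/6*γ2 + 3/4*γ3 + 35/6*γ12 + 21/4*γ13 - 28/3*γ123


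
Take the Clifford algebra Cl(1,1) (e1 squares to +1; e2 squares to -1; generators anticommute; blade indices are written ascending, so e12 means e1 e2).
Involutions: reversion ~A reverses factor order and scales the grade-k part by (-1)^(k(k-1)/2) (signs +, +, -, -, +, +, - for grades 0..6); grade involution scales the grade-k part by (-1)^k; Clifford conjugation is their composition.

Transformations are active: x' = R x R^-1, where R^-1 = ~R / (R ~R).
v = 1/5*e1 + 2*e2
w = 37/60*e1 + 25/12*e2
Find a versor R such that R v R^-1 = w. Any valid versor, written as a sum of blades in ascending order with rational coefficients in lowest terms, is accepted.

Key observation: q(v) = q(w) = -99/25 (sandwiches preserve the norm), so R = v + w = 49/60*e1 + 49/12*e2 works whenever it is invertible — the component of v along it is kept and (v - w)/2 reverses, sending v to w.
Answer: 49/60*e1 + 49/12*e2


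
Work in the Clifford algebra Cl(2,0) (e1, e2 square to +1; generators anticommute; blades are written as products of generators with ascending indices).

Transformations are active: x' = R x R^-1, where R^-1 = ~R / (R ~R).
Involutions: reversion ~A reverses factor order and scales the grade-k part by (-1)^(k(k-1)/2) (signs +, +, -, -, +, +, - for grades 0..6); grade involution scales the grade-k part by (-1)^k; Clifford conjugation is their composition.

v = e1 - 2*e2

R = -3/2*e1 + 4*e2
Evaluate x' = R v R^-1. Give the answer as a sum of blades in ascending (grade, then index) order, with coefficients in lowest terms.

~R = -3/2*e1 + 4*e2, and R ~R = 73/4, so R^-1 = ~R / (73/4).
R v = -19/2 - e1 e2
Answer: 41/73*e1 - 158/73*e2


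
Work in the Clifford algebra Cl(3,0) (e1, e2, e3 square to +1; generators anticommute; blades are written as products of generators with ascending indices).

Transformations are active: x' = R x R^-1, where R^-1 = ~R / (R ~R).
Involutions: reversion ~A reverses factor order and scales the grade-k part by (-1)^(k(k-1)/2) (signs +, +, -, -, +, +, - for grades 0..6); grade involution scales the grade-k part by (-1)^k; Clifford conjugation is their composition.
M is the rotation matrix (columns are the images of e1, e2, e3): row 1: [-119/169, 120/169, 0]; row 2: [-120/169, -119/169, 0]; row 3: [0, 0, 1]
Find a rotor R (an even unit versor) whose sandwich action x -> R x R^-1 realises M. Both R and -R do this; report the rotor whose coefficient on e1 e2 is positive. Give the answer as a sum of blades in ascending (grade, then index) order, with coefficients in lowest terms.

Method: write R = a + b12*e1 e2 + b13*e1 e3 + b23*e2 e3 with a^2 + b12^2 + b13^2 + b23^2 = 1 (so R^-1 = ~R). Expanding the columns R e_j ~R gives tr M = 4a^2 - 1 and, from the antisymmetric part, M21 - M12 = -4a*b12, M13 - M31 = 4a*b13, M32 - M23 = -4a*b23.
Here tr M = -69/169, so a^2 = (1 + tr M)/4 = 25/169 and a = ±5/13. Taking a = 5/13: M21 - M12 = -240/169, M13 - M31 = 0, M32 - M23 = 0, giving b12 = 12/13, b13 = 0, b23 = 0, i.e. R = 5/13 + 12/13*e1 e2.
Its e1 e2 coefficient is already positive.
Answer: 5/13 + 12/13*e1 e2. Why the constraint matters: R and -R act identically through the sandwich — M has trace -69/169 either way — so only the sign condition on e1 e2 picks one of the two preimages.


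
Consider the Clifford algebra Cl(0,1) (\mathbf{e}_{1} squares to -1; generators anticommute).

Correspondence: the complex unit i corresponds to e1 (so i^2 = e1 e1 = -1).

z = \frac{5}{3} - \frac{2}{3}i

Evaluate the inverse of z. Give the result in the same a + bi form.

In blades: z = \frac{5}{3} - \frac{2}{3} e_{1}.
With qbar = \frac{5}{3} + \frac{2}{3} e_{1} (scalar fixed, mapped units negated), z qbar = \frac{29}{9} (the sum of squared coefficients), so z^-1 = qbar / (\frac{29}{9}) = \frac{15}{29} + \frac{6}{29} e_{1}; translating back:
Answer: \frac{15}{29} + \frac{6}{29}i


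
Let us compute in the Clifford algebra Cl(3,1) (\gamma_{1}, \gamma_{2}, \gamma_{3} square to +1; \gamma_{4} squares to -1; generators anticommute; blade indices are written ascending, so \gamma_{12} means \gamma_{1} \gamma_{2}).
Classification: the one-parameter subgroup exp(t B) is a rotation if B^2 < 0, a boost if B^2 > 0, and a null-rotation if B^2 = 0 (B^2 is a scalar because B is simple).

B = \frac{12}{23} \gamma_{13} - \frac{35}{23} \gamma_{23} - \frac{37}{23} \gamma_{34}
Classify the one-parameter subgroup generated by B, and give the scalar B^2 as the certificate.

B^2 term by term: the squares give (\frac{12}{23})^2*(\gamma_{13})^2 + (-\frac{35}{23})^2*(\gamma_{23})^2 + (-\frac{37}{23})^2*(\gamma_{34})^2 = \frac{144}{529}*(-1) + \frac{1225}{529}*(-1) + \frac{1369}{529}*(+1) = 0 (each basis 2-blade squares to minus the product of its generators' squares); cross terms between blades sharing an index anticommute and cancel. So B^2 = 0.
Answer: null-rotation, certificate B^2 = 0. Why this suffices: the scalar 0 survives any versor conjugation, so its sign alone determines the class however B is presented.


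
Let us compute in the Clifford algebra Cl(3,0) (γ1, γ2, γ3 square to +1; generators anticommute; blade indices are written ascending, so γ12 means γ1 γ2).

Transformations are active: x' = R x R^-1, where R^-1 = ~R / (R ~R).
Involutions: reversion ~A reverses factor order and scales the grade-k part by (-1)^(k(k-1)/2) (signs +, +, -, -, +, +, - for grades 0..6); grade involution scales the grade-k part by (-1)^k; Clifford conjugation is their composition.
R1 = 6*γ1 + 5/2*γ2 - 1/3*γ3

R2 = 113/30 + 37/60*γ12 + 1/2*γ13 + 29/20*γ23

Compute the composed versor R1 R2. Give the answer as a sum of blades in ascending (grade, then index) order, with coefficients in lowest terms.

Distribute over the terms of R1 (each basis-blade product reordered to ascending indices, repeated generators contracted through their squares):
(6*γ1) R2 = 113/5*γ1 + 37/10*γ2 + 3*γ3 + 87/10*γ123
(5/2*γ2) R2 = -37/24*γ1 + 113/12*γ2 + 29/8*γ3 - 5/4*γ123
(-1/3*γ3) R2 = 1/6*γ1 + 29/60*γ2 - 113/90*γ3 - 37/180*γ123
Summing the partial products and collecting blades:
Answer: 849/40*γ1 + 68/5*γ2 + 1933/360*γ3 + 326/45*γ123


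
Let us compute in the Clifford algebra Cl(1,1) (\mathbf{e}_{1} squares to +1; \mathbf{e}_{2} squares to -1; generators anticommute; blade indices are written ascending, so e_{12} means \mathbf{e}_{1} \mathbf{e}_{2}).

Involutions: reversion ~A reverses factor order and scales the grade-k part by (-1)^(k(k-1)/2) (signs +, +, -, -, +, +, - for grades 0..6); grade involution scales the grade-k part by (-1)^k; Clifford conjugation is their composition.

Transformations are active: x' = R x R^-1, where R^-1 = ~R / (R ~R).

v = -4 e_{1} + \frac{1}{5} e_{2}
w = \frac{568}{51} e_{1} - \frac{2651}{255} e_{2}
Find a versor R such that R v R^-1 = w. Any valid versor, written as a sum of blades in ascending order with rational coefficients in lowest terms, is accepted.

Take R = v + w = \frac{364}{51} e_{1} - \frac{520}{51} e_{2}. Because q(v) = q(w) = \frac{399}{25}, conjugation by R sends v exactly to w.
Answer: \frac{364}{51} e_{1} - \frac{520}{51} e_{2}


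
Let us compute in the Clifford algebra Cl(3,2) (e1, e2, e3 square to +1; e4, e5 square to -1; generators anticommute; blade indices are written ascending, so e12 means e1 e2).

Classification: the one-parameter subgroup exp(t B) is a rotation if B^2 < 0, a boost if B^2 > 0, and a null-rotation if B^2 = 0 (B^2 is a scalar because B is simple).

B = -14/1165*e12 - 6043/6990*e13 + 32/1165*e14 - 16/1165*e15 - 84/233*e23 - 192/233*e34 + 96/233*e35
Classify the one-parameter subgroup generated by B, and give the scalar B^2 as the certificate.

B^2 term by term: the squares give (-14/1165)^2*(e12)^2 + (-6043/6990)^2*(e13)^2 + (32/1165)^2*(e14)^2 + (-16/1165)^2*(e15)^2 + (-84/233)^2*(e23)^2 + (-192/233)^2*(e34)^2 + (96/233)^2*(e35)^2 = 196/1357225*(-1) + 36517849/48860100*(-1) + 1024/1357225*(+1) + 256/1357225*(+1) + 7056/54289*(-1) + 36864/54289*(+1) + 9216/54289*(+1) = -1/36 (each basis 2-blade squares to minus the product of its generators' squares); cross terms between blades sharing an index anticommute and cancel; the commuting (index-disjoint) pairs give grade-4 terms 2*c*c'*(blade product), which cancel blade by blade — e1234: 5376/271445 - 5376/271445 = 0; e1235: -2688/271445 + 2688/271445 = 0; e1345: -6144/271445 + 6144/271445 = 0 — confirming B is simple. So B^2 = -1/36.
Answer: rotation, certificate B^2 = -1/36. The scalar -1/36 is the complete invariant here: its sign names the subgroup type.


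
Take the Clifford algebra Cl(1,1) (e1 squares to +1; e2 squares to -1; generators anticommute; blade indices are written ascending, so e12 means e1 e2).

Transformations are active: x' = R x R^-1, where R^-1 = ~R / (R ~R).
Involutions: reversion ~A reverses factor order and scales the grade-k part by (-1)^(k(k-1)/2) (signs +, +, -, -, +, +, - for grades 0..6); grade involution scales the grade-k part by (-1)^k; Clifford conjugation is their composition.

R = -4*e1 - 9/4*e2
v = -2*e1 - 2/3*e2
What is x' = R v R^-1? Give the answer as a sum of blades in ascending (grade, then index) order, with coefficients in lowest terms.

~R = -4*e1 - 9/4*e2, and R ~R = 175/16, so R^-1 = ~R / (175/16).
R v = 13/2 - 11/6*e12
Answer: -482/175*e1 - 1054/525*e2


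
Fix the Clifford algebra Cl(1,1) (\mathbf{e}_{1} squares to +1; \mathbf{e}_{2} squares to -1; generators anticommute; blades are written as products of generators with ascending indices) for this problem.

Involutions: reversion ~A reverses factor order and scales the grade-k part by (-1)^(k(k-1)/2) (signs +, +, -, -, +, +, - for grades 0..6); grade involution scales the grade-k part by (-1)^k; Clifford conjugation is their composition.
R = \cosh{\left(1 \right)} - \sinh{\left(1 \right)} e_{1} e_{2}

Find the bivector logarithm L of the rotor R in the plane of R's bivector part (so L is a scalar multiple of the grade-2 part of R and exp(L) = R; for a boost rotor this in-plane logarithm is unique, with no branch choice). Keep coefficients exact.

The scalar part of R is \cosh{\left(1 \right)}, which fixes the rapidity magnitude through cosh (cosh is even, so it cannot fix the sign — the bivector part carries that); dividing the bivector part by sinh of the rapidity gives the plane, and L = rapidity * plane, where the joint sign ambiguity of (rapidity, plane) cancels in the product.
Concretely: cosh(rapidity) = \cosh{\left(1 \right)} gives rapidity = ±1, and since rapidity/sinh(rapidity) is even the sign is immaterial: L = (rapidity/sinh(rapidity)) * <R>_2 = (\frac{1}{\sinh{\left(1 \right)}}) * <R>_2.
Answer: -e_{1} e_{2}


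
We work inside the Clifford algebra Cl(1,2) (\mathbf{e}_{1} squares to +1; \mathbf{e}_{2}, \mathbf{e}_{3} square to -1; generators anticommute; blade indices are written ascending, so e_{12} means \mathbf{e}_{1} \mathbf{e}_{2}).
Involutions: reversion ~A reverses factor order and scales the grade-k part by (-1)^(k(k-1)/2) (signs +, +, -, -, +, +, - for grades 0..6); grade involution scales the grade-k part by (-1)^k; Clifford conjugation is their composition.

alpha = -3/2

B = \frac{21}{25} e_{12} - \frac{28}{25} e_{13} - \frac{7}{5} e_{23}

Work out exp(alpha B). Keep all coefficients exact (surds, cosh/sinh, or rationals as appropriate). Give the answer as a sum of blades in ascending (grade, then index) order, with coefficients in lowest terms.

B^2 term by term: the squares give (\frac{21}{25})^2*(e_{12})^2 + (-\frac{28}{25})^2*(e_{13})^2 + (-\frac{7}{5})^2*(e_{23})^2 = \frac{441}{625}*(+1) + \frac{784}{625}*(+1) + \frac{49}{25}*(-1) = 0 (each basis 2-blade squares to minus the product of its generators' squares); cross terms between blades sharing an index anticommute and cancel. So B^2 = 0.
B^2 = 0, so the series truncates immediately: exp(alpha B) = 1 + alpha B (parabolic case).
Answer: 1 - \frac{63}{50} e_{12} + \frac{42}{25} e_{13} + \frac{21}{10} e_{23}


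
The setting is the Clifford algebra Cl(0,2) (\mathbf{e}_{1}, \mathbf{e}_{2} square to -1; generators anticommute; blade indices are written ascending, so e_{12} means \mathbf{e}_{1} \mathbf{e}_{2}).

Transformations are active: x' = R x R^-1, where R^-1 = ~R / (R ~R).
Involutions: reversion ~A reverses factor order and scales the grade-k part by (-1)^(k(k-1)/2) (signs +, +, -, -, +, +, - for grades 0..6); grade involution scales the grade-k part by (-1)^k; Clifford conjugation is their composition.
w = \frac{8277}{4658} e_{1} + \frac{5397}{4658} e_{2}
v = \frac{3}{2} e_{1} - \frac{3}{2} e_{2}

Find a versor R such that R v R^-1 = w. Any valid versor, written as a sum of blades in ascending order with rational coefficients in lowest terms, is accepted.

Construction: equal norms (both -\frac{9}{2}) license R = v + w = \frac{7632}{2329} e_{1} - \frac{795}{2329} e_{2} — nothing changes along that direction, while (v - w)/2 changes sign, so v maps onto w.
Answer: \frac{7632}{2329} e_{1} - \frac{795}{2329} e_{2}


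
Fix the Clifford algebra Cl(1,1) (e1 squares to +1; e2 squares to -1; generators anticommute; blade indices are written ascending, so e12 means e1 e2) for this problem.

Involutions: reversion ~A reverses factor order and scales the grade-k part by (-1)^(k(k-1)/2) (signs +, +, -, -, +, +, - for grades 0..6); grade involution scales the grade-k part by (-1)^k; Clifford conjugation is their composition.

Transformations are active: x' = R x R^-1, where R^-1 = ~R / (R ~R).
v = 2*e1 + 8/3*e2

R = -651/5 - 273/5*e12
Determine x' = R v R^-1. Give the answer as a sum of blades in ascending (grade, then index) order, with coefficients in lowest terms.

~R = -651/5 + 273/5*e12, and R ~R = 349272/25, so R^-1 = ~R / (349272/25).
R v = -574/5*e1 - 238*e2
Answer: 83/594*e1 + 1051/594*e2


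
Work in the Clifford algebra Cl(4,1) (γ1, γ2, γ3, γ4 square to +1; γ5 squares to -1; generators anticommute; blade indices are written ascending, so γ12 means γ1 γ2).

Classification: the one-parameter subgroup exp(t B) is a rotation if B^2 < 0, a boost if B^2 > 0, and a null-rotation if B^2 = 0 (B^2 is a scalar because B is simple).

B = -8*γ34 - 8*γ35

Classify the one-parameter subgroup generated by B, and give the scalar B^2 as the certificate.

B^2 term by term: the squares give (-8)^2*(γ34)^2 + (-8)^2*(γ35)^2 = 64*(-1) + 64*(+1) = 0 (each basis 2-blade squares to minus the product of its generators' squares); cross terms between blades sharing an index anticommute and cancel. So B^2 = 0.
Answer: null-rotation, certificate B^2 = 0. Why this suffices: the scalar 0 survives any versor conjugation, so its sign alone determines the class however B is presented.


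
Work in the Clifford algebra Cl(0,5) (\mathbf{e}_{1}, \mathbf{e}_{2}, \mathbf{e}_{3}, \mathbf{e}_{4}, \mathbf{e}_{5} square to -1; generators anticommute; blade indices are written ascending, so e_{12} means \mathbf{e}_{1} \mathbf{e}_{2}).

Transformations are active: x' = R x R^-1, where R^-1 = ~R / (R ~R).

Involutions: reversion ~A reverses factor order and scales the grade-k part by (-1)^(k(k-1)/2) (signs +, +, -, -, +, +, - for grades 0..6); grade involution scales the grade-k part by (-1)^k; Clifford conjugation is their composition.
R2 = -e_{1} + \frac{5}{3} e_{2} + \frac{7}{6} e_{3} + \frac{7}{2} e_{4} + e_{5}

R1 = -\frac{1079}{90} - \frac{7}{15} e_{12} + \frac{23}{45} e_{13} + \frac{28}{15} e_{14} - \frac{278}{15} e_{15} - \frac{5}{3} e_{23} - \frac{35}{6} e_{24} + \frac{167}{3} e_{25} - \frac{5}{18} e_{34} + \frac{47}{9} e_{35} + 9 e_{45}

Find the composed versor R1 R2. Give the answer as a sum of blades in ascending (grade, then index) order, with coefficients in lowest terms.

Distribute over the terms of R2 (each basis-blade product reordered to ascending indices, repeated generators contracted through their squares):
R1 (-e_{1}) = \frac{1079}{90} e_{1} + \frac{7}{15} e_{2} - \frac{23}{45} e_{3} - \frac{28}{15} e_{4} + \frac{278}{15} e_{5} + \frac{5}{3} e_{123} + \frac{35}{6} e_{124} - \frac{167}{3} e_{125} + \frac{5}{18} e_{134} - \frac{47}{9} e_{135} - 9 e_{145}
R1 (\frac{5}{3} e_{2}) = \frac{7}{9} e_{1} - \frac{1079}{54} e_{2} - \frac{25}{9} e_{3} - \frac{175}{18} e_{4} + \frac{835}{9} e_{5} - \frac{23}{27} e_{123} - \frac{28}{9} e_{124} + \frac{278}{9} e_{125} - \frac{25}{54} e_{234} + \frac{235}{27} e_{235} + 15 e_{245}
R1 (\frac{7}{6} e_{3}) = -\frac{161}{270} e_{1} + \frac{35}{18} e_{2} - \frac{7553}{540} e_{3} - \frac{35}{108} e_{4} + \frac{329}{54} e_{5} - \frac{49}{90} e_{123} - \frac{98}{45} e_{134} + \frac{973}{45} e_{135} + \frac{245}{36} e_{234} - \frac{1169}{18} e_{235} + \frac{21}{2} e_{345}
R1 (\frac{7}{2} e_{4}) = -\frac{98}{15} e_{1} + \frac{245}{12} e_{2} + \frac{35}{36} e_{3} - \frac{7553}{180} e_{4} + \frac{63}{2} e_{5} - \frac{49}{30} e_{124} + \frac{161}{90} e_{134} + \frac{973}{15} e_{145} - \frac{35}{6} e_{234} - \frac{1169}{6} e_{245} - \frac{329}{18} e_{345}
R1 (e_{5}) = \frac{278}{15} e_{1} - \frac{167}{3} e_{2} - \frac{47}{9} e_{3} - 9 e_{4} - \frac{1079}{90} e_{5} - \frac{7}{15} e_{125} + \frac{23}{45} e_{135} + \frac{28}{15} e_{145} - \frac{5}{3} e_{235} - \frac{35}{6} e_{245} - \frac{5}{18} e_{345}
Summing the partial products and collecting blades:
Answer: \frac{3263}{135} e_{1} - \frac{28523}{540} e_{2} - \frac{2906}{135} e_{3} - \frac{8488}{135} e_{4} + \frac{36967}{270} e_{5} + \frac{73}{270} e_{123} + \frac{49}{45} e_{124} - \frac{1136}{45} e_{125} - \frac{1}{9} e_{134} + \frac{761}{45} e_{135} + \frac{866}{15} e_{145} + \frac{55}{108} e_{234} - \frac{3127}{54} e_{235} - \frac{557}{3} e_{245} - \frac{145}{18} e_{345}


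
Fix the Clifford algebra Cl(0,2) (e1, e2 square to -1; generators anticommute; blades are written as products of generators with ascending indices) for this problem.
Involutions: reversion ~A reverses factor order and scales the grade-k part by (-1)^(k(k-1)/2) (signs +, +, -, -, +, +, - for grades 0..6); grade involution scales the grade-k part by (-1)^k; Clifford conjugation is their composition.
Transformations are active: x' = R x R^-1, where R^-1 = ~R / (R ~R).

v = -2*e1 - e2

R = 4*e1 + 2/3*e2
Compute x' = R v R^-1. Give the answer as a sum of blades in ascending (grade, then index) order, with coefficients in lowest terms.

~R = 4*e1 + 2/3*e2, and R ~R = -148/9, so R^-1 = ~R / (-148/9).
R v = 26/3 - 8/3*e1 e2
Answer: -82/37*e1 + 11/37*e2


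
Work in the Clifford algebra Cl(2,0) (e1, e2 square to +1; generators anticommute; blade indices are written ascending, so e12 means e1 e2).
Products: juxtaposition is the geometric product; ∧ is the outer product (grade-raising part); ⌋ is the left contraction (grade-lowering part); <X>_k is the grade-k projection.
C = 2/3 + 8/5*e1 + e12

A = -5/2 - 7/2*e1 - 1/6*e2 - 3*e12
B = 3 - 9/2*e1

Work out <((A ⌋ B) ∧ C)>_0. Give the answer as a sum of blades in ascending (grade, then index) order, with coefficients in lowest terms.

step 1: 33/4 + 45/4*e1
step 2: 11/2 + 207/10*e1 + 33/4*e12
step 3: 11/2
Answer: 11/2


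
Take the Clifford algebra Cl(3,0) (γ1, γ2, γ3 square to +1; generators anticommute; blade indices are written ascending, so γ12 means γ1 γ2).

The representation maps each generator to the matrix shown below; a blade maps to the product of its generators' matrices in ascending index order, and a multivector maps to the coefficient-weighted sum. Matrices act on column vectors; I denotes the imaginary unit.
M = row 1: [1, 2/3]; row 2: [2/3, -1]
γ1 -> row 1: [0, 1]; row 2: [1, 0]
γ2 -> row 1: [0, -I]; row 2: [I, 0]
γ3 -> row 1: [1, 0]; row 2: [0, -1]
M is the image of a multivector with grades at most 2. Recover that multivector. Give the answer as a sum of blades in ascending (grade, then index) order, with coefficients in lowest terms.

Method: 1, rho(γ1), rho(γ2), rho(γ3) form a trace-orthogonal basis of the 2x2 complex matrices (tr(X Y) = 2 if X = Y, else 0), so M = m0*1 + m1*rho(γ1) + m2*rho(γ2) + m3*rho(γ3) with m0 = tr(M)/2 = 0, m1 = tr(M rho(γ1))/2 = 2/3, m2 = tr(M rho(γ2))/2 = 0, m3 = tr(M rho(γ3))/2 = 1.
Multiplying table entries, the bivector images are rho(γ12) = I*rho(γ3), rho(γ13) = -I*rho(γ2), rho(γ23) = I*rho(γ1); with real blade coefficients the real parts of m0..m3 are the coefficients of 1, γ1, γ2, γ3 and the imaginary parts give the bivectors (γ23: Im m1, γ13: -Im m2, γ12: Im m3).
Answer: 2/3*γ1 + γ3


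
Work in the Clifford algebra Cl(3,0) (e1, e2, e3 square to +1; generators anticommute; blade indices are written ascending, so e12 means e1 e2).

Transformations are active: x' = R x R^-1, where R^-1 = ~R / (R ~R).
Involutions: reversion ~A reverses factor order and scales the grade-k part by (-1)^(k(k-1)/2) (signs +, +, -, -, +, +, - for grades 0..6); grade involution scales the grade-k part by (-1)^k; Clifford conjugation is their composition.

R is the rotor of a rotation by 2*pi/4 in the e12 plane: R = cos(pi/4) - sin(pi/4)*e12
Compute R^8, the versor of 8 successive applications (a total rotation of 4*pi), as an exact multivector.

Because a rotor carries half the rotation angle, composing 8 copies of this e12-plane rotor multiplies the phase: 8*(pi/4) = 2*pi, hence R^8 = cos(2*pi) - sin(2*pi)*e12.
cos(2*pi) = 1 and sin(2*pi) = 0, so R^8 = 1. The total rotation 4*pi is 2 full turns, so every vector returns to itself, yet the rotor is +1, back on the identity sheet (an even number of 2*pi turns).
Answer: 1


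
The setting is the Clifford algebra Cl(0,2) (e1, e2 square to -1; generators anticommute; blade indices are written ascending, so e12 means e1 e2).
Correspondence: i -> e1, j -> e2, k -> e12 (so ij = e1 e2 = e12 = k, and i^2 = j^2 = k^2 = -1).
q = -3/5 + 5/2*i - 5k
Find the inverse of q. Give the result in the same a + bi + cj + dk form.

In blades: q = -3/5 + 5/2*e1 - 5*e12.
With qbar = -3/5 - 5/2*e1 + 5*e12 (scalar fixed, mapped units negated), q qbar = 3161/100 (the sum of squared coefficients), so q^-1 = qbar / (3161/100) = -60/3161 - 250/3161*e1 + 500/3161*e12; translating back:
Answer: -60/3161 - 250/3161*i + 500/3161*k


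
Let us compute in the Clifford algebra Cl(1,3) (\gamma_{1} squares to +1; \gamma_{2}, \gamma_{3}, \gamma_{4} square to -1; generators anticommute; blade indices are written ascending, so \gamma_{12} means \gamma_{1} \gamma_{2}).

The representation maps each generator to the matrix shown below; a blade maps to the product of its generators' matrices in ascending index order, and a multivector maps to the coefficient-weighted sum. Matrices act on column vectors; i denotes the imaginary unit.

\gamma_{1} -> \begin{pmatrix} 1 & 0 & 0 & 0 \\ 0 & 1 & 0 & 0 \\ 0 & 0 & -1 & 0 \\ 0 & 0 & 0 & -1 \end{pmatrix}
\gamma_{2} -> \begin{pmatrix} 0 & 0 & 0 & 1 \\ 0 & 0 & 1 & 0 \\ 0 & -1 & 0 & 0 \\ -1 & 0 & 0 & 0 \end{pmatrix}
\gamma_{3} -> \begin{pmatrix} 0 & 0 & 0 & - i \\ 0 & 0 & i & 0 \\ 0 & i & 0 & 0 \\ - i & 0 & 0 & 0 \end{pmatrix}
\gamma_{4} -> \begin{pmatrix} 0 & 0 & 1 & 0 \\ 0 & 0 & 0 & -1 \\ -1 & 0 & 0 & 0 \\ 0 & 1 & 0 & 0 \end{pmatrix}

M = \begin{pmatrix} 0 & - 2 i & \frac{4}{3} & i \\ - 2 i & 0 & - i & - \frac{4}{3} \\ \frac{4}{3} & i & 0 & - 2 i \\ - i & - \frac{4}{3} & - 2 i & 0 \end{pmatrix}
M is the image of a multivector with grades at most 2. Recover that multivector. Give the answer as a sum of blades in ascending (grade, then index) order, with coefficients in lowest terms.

Method: the blade images are trace-orthogonal — tr(rho(e_A) rho(e_B)^-1) = 4 if A = B and 0 otherwise — and rho(e_A)^-1 = (e_A)^2 * rho(e_A) with (e_A)^2 = +1 or -1, so the coefficient of e_A in the preimage is (e_A)^2 * tr(M rho(e_A))/4.
Nonzero projections over blades of grade <= 2: \gamma_{13}: (\gamma_{13})^2 = +1, tr(M rho(\gamma_{13})) = -4, coefficient -1; \gamma_{14}: (\gamma_{14})^2 = +1, tr(M rho(\gamma_{14})) = \frac{16}{3}, coefficient \frac{4}{3}; \gamma_{34}: (\gamma_{34})^2 = -1, tr(M rho(\gamma_{34})) = -8, coefficient 2. Every other blade of grade <= 2 projects to 0.
Answer: -\gamma_{13} + \frac{4}{3} \gamma_{14} + 2 \gamma_{34}


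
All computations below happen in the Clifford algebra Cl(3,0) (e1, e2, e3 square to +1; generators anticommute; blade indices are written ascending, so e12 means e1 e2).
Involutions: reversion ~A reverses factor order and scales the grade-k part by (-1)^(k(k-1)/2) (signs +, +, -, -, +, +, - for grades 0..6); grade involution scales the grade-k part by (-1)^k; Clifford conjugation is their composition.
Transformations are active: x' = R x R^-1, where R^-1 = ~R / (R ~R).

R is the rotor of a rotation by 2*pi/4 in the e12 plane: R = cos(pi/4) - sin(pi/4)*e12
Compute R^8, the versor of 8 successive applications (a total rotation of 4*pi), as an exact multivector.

Half-angle bookkeeping: 8 applications in e12 add up to rotor phase 8*pi/4 = 2*pi, so R^8 = cos(2*pi) - sin(2*pi)*e12.
cos(2*pi) = 1 and sin(2*pi) = 0, so R^8 = 1. The total rotation 4*pi is 2 full turns, so every vector returns to itself, yet the rotor is +1, back on the identity sheet (an even number of 2*pi turns).
Answer: 1


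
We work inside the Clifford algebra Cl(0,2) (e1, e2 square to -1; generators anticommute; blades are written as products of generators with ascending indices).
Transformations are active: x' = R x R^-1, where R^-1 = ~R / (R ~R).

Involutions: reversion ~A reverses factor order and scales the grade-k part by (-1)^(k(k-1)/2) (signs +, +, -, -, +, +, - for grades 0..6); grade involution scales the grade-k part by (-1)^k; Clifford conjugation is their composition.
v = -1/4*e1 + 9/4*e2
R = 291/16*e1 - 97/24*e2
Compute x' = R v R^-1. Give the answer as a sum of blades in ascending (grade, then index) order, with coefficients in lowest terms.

~R = 291/16*e1 - 97/24*e2, and R ~R = -799765/2304, so R^-1 = ~R / (-799765/2304).
R v = 873/64 + 7663/192*e1 e2
Answer: -401/340*e1 - 657/340*e2


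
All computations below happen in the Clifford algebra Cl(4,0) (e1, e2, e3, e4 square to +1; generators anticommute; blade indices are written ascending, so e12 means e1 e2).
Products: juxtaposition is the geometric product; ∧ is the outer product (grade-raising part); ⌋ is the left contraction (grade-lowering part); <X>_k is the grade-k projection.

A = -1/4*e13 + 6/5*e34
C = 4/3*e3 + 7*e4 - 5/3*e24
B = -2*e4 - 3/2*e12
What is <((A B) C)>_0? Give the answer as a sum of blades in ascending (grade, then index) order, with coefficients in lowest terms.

step 1: -12/5*e3 + 3/8*e23 + 1/2*e134 - 9/5*e1234
step 2: -16/5 + 1/2*e2 + 13/2*e13 - 2/3*e14 - 647/40*e34 - 403/30*e123 + 12/5*e124 - 11/8*e234
step 3: -16/5
Answer: -16/5


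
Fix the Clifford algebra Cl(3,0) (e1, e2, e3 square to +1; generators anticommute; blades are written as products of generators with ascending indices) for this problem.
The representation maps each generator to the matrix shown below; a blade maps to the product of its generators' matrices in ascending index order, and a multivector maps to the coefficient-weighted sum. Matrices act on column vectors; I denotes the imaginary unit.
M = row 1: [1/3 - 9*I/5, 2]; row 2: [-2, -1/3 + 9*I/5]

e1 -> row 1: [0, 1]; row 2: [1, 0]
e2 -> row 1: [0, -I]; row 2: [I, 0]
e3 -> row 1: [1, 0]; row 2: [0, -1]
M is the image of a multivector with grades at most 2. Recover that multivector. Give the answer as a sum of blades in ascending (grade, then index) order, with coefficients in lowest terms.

Method: 1, rho(e1), rho(e2), rho(e3) form a trace-orthogonal basis of the 2x2 complex matrices (tr(X Y) = 2 if X = Y, else 0), so M = m0*1 + m1*rho(e1) + m2*rho(e2) + m3*rho(e3) with m0 = tr(M)/2 = 0, m1 = tr(M rho(e1))/2 = 0, m2 = tr(M rho(e2))/2 = 2*I, m3 = tr(M rho(e3))/2 = 1/3 - 9*I/5.
Multiplying table entries, the bivector images are rho(e1 e2) = I*rho(e3), rho(e1 e3) = -I*rho(e2), rho(e2 e3) = I*rho(e1); with real blade coefficients the real parts of m0..m3 are the coefficients of 1, e1, e2, e3 and the imaginary parts give the bivectors (e2 e3: Im m1, e1 e3: -Im m2, e1 e2: Im m3).
Answer: 1/3*e3 - 9/5*e1 e2 - 2*e1 e3
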